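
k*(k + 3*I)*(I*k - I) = I*k^3 - 3*k^2 - I*k^2 + 3*k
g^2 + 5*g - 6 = (g - 1)*(g + 6)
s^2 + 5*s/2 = s*(s + 5/2)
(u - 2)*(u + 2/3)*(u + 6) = u^3 + 14*u^2/3 - 28*u/3 - 8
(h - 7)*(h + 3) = h^2 - 4*h - 21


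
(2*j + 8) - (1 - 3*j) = 5*j + 7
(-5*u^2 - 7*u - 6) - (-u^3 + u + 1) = u^3 - 5*u^2 - 8*u - 7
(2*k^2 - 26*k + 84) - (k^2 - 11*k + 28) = k^2 - 15*k + 56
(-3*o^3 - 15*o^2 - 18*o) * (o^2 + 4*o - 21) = -3*o^5 - 27*o^4 - 15*o^3 + 243*o^2 + 378*o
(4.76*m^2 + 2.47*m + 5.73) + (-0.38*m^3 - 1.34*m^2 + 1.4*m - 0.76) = -0.38*m^3 + 3.42*m^2 + 3.87*m + 4.97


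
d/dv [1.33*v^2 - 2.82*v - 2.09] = 2.66*v - 2.82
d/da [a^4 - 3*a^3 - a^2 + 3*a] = 4*a^3 - 9*a^2 - 2*a + 3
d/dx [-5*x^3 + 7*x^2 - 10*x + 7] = -15*x^2 + 14*x - 10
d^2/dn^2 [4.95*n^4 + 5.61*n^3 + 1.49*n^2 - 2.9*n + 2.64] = 59.4*n^2 + 33.66*n + 2.98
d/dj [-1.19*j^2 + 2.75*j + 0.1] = 2.75 - 2.38*j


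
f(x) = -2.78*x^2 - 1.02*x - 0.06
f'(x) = -5.56*x - 1.02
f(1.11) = -4.62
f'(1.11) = -7.19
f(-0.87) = -1.28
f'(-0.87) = 3.82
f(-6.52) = -111.59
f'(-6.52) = 35.23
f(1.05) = -4.20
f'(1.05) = -6.86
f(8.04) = -187.96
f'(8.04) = -45.72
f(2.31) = -17.25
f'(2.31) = -13.86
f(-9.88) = -261.35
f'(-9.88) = 53.91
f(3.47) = -37.07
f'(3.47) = -20.31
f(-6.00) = -94.02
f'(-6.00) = 32.34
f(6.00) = -106.26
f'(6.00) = -34.38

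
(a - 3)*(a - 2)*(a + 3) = a^3 - 2*a^2 - 9*a + 18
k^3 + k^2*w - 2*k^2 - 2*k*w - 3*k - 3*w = (k - 3)*(k + 1)*(k + w)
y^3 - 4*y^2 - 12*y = y*(y - 6)*(y + 2)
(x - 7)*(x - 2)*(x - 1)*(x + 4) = x^4 - 6*x^3 - 17*x^2 + 78*x - 56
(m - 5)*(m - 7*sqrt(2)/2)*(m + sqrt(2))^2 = m^4 - 5*m^3 - 3*sqrt(2)*m^3/2 - 12*m^2 + 15*sqrt(2)*m^2/2 - 7*sqrt(2)*m + 60*m + 35*sqrt(2)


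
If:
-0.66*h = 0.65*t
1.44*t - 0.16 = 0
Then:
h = -0.11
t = 0.11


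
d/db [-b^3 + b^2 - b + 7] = -3*b^2 + 2*b - 1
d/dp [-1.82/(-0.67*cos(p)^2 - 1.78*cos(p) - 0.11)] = (2.4388*cos(p) + 3.2396)*sin(p)/(0.67*cos(p)^2 + 1.78*cos(p) + 0.11)^2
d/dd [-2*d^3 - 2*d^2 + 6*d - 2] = -6*d^2 - 4*d + 6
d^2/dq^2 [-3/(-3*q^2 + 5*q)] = 6*(-3*q*(3*q - 5) + (6*q - 5)^2)/(q^3*(3*q - 5)^3)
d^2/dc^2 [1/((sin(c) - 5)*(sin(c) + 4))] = (-4*sin(c)^4 + 3*sin(c)^3 - 75*sin(c)^2 + 14*sin(c) + 42)/((sin(c) - 5)^3*(sin(c) + 4)^3)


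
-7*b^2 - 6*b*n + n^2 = (-7*b + n)*(b + n)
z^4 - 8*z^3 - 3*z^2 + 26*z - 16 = (z - 8)*(z - 1)^2*(z + 2)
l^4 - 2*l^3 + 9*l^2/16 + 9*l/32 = l*(l - 3/2)*(l - 3/4)*(l + 1/4)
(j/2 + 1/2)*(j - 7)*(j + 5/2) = j^3/2 - 7*j^2/4 - 11*j - 35/4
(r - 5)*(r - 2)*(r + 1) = r^3 - 6*r^2 + 3*r + 10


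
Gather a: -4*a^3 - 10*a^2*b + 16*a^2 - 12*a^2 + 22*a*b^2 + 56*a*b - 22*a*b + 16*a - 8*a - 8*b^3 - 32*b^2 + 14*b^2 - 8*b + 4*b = -4*a^3 + a^2*(4 - 10*b) + a*(22*b^2 + 34*b + 8) - 8*b^3 - 18*b^2 - 4*b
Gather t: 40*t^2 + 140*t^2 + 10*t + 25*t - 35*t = 180*t^2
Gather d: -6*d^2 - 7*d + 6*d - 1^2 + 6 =-6*d^2 - d + 5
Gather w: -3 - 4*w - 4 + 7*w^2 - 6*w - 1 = 7*w^2 - 10*w - 8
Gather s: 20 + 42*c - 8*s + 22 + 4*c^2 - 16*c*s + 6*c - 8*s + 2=4*c^2 + 48*c + s*(-16*c - 16) + 44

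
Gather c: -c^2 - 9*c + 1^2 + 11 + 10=-c^2 - 9*c + 22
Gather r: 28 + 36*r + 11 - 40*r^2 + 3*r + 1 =-40*r^2 + 39*r + 40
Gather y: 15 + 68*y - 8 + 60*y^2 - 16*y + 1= 60*y^2 + 52*y + 8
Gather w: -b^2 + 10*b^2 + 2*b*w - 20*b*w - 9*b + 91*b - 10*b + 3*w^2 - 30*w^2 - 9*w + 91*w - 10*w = 9*b^2 + 72*b - 27*w^2 + w*(72 - 18*b)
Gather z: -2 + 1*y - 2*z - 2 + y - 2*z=2*y - 4*z - 4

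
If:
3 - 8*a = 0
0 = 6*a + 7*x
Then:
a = 3/8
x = -9/28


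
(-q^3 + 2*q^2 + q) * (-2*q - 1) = 2*q^4 - 3*q^3 - 4*q^2 - q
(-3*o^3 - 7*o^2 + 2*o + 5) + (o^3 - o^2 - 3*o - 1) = -2*o^3 - 8*o^2 - o + 4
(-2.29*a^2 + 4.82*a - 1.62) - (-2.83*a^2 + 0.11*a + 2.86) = 0.54*a^2 + 4.71*a - 4.48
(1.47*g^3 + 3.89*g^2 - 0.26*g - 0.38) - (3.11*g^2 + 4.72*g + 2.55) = 1.47*g^3 + 0.78*g^2 - 4.98*g - 2.93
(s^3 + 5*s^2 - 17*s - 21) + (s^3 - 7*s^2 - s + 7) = 2*s^3 - 2*s^2 - 18*s - 14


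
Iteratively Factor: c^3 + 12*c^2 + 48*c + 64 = (c + 4)*(c^2 + 8*c + 16) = (c + 4)^2*(c + 4)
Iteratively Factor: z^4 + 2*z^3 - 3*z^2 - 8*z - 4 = (z + 1)*(z^3 + z^2 - 4*z - 4) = (z - 2)*(z + 1)*(z^2 + 3*z + 2) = (z - 2)*(z + 1)*(z + 2)*(z + 1)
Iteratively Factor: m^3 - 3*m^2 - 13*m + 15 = (m - 1)*(m^2 - 2*m - 15) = (m - 1)*(m + 3)*(m - 5)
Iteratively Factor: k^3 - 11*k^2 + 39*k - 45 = (k - 5)*(k^2 - 6*k + 9) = (k - 5)*(k - 3)*(k - 3)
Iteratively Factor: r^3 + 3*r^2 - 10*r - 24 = (r - 3)*(r^2 + 6*r + 8) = (r - 3)*(r + 2)*(r + 4)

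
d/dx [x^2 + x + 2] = 2*x + 1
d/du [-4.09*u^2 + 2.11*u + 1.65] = 2.11 - 8.18*u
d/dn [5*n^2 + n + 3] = 10*n + 1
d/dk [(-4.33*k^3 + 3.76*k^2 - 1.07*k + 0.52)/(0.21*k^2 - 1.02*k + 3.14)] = (-0.9093*k^4 + 8.8332*k^3 - 44.3991*k^2 + 23.3944*k - 2.8294)/(0.0441*k^4 - 0.4284*k^3 + 2.3592*k^2 - 6.4056*k + 9.8596)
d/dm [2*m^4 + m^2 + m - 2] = 8*m^3 + 2*m + 1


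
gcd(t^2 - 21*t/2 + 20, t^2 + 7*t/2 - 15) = t - 5/2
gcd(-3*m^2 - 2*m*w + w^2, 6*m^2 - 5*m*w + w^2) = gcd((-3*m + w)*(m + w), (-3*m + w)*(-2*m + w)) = -3*m + w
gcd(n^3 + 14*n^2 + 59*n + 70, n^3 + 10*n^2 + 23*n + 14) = n^2 + 9*n + 14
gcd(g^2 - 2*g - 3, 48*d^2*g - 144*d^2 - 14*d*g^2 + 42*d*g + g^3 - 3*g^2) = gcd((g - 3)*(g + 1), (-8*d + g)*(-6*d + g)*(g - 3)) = g - 3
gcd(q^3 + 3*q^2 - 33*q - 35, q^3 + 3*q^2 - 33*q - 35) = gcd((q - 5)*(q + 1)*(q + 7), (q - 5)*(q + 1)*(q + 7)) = q^3 + 3*q^2 - 33*q - 35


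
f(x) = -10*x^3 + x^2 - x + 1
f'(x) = -30*x^2 + 2*x - 1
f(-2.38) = 143.86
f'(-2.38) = -175.69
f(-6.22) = 2452.33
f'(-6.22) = -1174.09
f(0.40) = 0.12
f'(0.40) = -5.00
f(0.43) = -0.04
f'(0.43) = -5.69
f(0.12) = 0.88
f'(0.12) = -1.19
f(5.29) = -1456.66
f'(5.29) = -829.94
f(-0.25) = 1.47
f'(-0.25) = -3.38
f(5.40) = -1549.88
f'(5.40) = -865.00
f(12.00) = -17147.00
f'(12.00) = -4297.00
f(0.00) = 1.00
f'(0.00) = -1.00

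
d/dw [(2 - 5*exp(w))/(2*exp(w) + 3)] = -19*exp(w)/(2*exp(w) + 3)^2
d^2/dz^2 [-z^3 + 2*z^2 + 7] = 4 - 6*z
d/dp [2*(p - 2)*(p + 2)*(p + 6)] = 6*p^2 + 24*p - 8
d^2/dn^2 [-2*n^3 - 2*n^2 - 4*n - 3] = -12*n - 4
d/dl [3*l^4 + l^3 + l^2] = l*(12*l^2 + 3*l + 2)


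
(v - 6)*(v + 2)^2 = v^3 - 2*v^2 - 20*v - 24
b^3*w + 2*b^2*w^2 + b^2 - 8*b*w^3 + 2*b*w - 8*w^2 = (b - 2*w)*(b + 4*w)*(b*w + 1)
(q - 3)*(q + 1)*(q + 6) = q^3 + 4*q^2 - 15*q - 18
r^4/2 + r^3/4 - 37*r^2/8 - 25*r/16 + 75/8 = (r/2 + 1)*(r - 5/2)*(r - 3/2)*(r + 5/2)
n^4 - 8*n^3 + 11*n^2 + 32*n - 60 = (n - 5)*(n - 3)*(n - 2)*(n + 2)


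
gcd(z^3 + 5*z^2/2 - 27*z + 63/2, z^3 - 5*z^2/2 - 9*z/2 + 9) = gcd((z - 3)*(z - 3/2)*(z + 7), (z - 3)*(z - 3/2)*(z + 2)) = z^2 - 9*z/2 + 9/2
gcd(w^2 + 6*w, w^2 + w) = w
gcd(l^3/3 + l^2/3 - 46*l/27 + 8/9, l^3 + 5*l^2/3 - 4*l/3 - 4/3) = 1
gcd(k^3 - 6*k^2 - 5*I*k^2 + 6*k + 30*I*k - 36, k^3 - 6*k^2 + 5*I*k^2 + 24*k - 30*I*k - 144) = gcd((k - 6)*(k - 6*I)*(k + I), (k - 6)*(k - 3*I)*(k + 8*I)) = k - 6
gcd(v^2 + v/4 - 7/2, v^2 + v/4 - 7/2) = v^2 + v/4 - 7/2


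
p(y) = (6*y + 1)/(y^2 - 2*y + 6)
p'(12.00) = -0.05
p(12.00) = 0.58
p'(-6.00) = -0.06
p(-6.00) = -0.65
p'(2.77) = -0.21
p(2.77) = 2.17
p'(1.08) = 1.15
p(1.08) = 1.49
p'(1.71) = 0.56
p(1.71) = 2.05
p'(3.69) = -0.34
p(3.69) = 1.89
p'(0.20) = 1.17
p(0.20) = 0.39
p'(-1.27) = 0.30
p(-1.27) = -0.65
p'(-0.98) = 0.43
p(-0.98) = -0.55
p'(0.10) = 1.12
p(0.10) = 0.28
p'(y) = (2 - 2*y)*(6*y + 1)/(y^2 - 2*y + 6)^2 + 6/(y^2 - 2*y + 6)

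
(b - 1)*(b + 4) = b^2 + 3*b - 4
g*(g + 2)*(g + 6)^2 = g^4 + 14*g^3 + 60*g^2 + 72*g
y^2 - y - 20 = (y - 5)*(y + 4)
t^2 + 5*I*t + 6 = (t - I)*(t + 6*I)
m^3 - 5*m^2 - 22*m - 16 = (m - 8)*(m + 1)*(m + 2)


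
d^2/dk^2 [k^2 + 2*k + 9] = 2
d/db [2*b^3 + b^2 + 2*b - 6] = 6*b^2 + 2*b + 2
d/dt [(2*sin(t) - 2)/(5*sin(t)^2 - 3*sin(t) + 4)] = 2*(-5*sin(t)^2 + 10*sin(t) + 1)*cos(t)/(5*sin(t)^2 - 3*sin(t) + 4)^2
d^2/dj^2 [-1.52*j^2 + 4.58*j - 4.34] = -3.04000000000000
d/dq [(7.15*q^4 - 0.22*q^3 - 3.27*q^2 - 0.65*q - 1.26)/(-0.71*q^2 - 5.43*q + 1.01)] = (-10.153*q^5 - 116.3173*q^4 + 31.2752*q^3 + 16.628*q^2 - 8.3946*q - 7.4983)/(0.5041*q^4 + 7.7106*q^3 + 28.0507*q^2 - 10.9686*q + 1.0201)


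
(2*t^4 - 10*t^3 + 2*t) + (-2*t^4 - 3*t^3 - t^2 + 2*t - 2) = -13*t^3 - t^2 + 4*t - 2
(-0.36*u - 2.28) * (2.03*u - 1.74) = -0.7308*u^2 - 4.002*u + 3.9672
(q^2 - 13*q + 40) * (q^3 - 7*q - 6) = q^5 - 13*q^4 + 33*q^3 + 85*q^2 - 202*q - 240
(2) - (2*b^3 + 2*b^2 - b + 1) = -2*b^3 - 2*b^2 + b + 1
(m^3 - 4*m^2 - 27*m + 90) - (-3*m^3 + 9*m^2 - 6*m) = 4*m^3 - 13*m^2 - 21*m + 90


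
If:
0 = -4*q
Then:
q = 0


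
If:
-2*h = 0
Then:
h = 0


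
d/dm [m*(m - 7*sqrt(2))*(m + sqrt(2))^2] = 4*m^3 - 15*sqrt(2)*m^2 - 52*m - 14*sqrt(2)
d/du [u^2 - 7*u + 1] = 2*u - 7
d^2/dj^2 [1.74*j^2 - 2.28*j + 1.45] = 3.48000000000000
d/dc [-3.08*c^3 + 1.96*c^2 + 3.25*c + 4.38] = -9.24*c^2 + 3.92*c + 3.25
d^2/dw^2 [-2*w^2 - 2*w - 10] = -4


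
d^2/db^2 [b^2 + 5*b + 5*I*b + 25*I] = 2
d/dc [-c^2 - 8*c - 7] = -2*c - 8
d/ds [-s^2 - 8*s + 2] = -2*s - 8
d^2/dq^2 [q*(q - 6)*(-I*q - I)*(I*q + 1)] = 12*q^2 + 6*q*(-5 - I) - 12 + 10*I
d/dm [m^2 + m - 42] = 2*m + 1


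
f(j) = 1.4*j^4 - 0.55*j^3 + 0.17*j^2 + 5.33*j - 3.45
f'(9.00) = 3957.14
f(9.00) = 8842.74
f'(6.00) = 1157.57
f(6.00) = 1730.25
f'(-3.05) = -169.94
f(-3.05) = 118.63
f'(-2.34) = -76.25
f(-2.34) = 34.03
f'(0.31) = 5.44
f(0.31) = -1.78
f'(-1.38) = -13.00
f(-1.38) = -3.96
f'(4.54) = 496.89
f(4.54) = 567.56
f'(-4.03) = -389.36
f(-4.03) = 383.10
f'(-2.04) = -49.77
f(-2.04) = 15.30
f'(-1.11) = -4.74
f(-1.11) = -6.28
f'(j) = 5.6*j^3 - 1.65*j^2 + 0.34*j + 5.33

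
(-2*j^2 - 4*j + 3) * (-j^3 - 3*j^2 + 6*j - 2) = 2*j^5 + 10*j^4 - 3*j^3 - 29*j^2 + 26*j - 6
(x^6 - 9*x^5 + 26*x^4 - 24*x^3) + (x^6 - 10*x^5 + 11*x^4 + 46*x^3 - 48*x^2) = 2*x^6 - 19*x^5 + 37*x^4 + 22*x^3 - 48*x^2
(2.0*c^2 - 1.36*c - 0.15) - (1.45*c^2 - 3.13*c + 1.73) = 0.55*c^2 + 1.77*c - 1.88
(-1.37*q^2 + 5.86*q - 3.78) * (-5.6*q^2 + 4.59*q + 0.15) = 7.672*q^4 - 39.1043*q^3 + 47.8599*q^2 - 16.4712*q - 0.567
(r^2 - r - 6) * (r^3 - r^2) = r^5 - 2*r^4 - 5*r^3 + 6*r^2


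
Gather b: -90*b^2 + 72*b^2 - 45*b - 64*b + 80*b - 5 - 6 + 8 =-18*b^2 - 29*b - 3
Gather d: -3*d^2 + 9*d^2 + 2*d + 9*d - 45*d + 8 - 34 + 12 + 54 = 6*d^2 - 34*d + 40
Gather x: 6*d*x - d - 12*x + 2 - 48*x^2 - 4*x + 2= -d - 48*x^2 + x*(6*d - 16) + 4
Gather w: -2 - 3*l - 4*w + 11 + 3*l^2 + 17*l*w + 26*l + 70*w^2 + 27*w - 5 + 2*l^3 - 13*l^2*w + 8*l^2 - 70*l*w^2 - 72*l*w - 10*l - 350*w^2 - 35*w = 2*l^3 + 11*l^2 + 13*l + w^2*(-70*l - 280) + w*(-13*l^2 - 55*l - 12) + 4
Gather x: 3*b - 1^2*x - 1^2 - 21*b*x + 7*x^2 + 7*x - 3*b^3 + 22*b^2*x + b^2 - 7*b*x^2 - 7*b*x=-3*b^3 + b^2 + 3*b + x^2*(7 - 7*b) + x*(22*b^2 - 28*b + 6) - 1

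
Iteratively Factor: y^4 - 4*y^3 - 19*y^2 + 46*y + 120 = (y + 3)*(y^3 - 7*y^2 + 2*y + 40) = (y - 5)*(y + 3)*(y^2 - 2*y - 8) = (y - 5)*(y - 4)*(y + 3)*(y + 2)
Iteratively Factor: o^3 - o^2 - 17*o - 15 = (o - 5)*(o^2 + 4*o + 3) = (o - 5)*(o + 1)*(o + 3)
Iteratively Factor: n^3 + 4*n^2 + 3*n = (n + 1)*(n^2 + 3*n) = (n + 1)*(n + 3)*(n)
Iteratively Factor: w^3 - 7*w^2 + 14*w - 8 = (w - 2)*(w^2 - 5*w + 4) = (w - 4)*(w - 2)*(w - 1)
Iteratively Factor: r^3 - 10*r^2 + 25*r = (r - 5)*(r^2 - 5*r) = (r - 5)^2*(r)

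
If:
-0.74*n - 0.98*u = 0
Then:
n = -1.32432432432432*u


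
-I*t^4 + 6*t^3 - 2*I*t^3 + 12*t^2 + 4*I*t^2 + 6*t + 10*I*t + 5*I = (t + 1)^2*(t + 5*I)*(-I*t + 1)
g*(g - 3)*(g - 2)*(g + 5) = g^4 - 19*g^2 + 30*g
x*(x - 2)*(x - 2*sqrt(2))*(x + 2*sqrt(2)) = x^4 - 2*x^3 - 8*x^2 + 16*x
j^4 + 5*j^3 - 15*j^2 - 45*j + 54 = (j - 3)*(j - 1)*(j + 3)*(j + 6)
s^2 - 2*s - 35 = (s - 7)*(s + 5)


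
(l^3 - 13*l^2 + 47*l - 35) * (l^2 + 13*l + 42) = l^5 - 80*l^3 + 30*l^2 + 1519*l - 1470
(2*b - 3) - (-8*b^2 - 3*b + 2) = 8*b^2 + 5*b - 5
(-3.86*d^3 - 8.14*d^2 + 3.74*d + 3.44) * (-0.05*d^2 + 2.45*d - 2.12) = 0.193*d^5 - 9.05*d^4 - 11.9468*d^3 + 26.2478*d^2 + 0.4992*d - 7.2928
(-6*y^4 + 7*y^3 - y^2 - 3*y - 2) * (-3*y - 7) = 18*y^5 + 21*y^4 - 46*y^3 + 16*y^2 + 27*y + 14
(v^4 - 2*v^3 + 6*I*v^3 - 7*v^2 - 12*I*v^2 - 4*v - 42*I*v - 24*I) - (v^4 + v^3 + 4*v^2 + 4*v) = -3*v^3 + 6*I*v^3 - 11*v^2 - 12*I*v^2 - 8*v - 42*I*v - 24*I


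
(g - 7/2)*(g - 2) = g^2 - 11*g/2 + 7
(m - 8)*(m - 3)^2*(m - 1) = m^4 - 15*m^3 + 71*m^2 - 129*m + 72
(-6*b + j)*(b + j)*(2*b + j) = -12*b^3 - 16*b^2*j - 3*b*j^2 + j^3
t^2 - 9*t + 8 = (t - 8)*(t - 1)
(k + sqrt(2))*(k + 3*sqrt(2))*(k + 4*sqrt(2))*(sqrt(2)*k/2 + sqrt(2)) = sqrt(2)*k^4/2 + sqrt(2)*k^3 + 8*k^3 + 16*k^2 + 19*sqrt(2)*k^2 + 24*k + 38*sqrt(2)*k + 48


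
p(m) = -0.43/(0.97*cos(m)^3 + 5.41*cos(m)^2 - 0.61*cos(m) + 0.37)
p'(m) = -0.43*(2.91*sin(m)*cos(m)^2 + 10.82*sin(m)*cos(m) - 0.61*sin(m))/(0.97*cos(m)^3 + 5.41*cos(m)^2 - 0.61*cos(m) + 0.37)^2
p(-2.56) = -0.11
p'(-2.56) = -0.11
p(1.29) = -0.67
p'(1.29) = -2.66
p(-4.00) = -0.15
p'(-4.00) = 0.27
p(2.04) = -0.26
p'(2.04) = 0.68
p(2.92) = -0.08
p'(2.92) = 0.03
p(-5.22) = -0.29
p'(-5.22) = -0.94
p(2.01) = -0.28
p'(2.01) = 0.78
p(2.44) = -0.12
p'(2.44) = 0.16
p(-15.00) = -0.12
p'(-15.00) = -0.16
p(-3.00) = -0.08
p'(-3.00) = -0.02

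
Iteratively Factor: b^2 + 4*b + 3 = (b + 3)*(b + 1)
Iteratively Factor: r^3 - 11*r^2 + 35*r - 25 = (r - 5)*(r^2 - 6*r + 5) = (r - 5)^2*(r - 1)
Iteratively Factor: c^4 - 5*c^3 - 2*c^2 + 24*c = (c - 3)*(c^3 - 2*c^2 - 8*c) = (c - 3)*(c + 2)*(c^2 - 4*c) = (c - 4)*(c - 3)*(c + 2)*(c)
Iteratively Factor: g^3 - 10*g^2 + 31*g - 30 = (g - 5)*(g^2 - 5*g + 6) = (g - 5)*(g - 2)*(g - 3)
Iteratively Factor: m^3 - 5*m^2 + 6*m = (m - 2)*(m^2 - 3*m) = m*(m - 2)*(m - 3)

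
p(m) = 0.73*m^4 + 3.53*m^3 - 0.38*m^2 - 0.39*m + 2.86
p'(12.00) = 6561.21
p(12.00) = 21180.58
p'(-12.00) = -3512.07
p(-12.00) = 8990.26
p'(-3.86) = -7.61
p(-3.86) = -42.26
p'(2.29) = 88.47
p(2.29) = 62.44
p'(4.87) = 584.33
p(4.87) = 810.29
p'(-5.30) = -133.61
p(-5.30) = 44.72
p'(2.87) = 153.69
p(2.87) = 131.59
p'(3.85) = 320.29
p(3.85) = 357.56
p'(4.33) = 431.92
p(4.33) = 537.23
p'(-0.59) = 3.15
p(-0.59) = 2.32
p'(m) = 2.92*m^3 + 10.59*m^2 - 0.76*m - 0.39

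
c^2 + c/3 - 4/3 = (c - 1)*(c + 4/3)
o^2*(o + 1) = o^3 + o^2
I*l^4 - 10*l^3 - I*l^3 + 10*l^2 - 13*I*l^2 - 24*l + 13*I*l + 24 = (l - I)*(l + 3*I)*(l + 8*I)*(I*l - I)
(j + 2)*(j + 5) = j^2 + 7*j + 10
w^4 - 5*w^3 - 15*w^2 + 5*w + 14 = (w - 7)*(w - 1)*(w + 1)*(w + 2)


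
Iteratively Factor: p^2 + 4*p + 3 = (p + 3)*(p + 1)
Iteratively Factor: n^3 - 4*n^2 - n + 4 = (n + 1)*(n^2 - 5*n + 4) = (n - 1)*(n + 1)*(n - 4)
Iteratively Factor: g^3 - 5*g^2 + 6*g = (g - 3)*(g^2 - 2*g) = g*(g - 3)*(g - 2)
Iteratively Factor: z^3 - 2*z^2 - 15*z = (z - 5)*(z^2 + 3*z) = z*(z - 5)*(z + 3)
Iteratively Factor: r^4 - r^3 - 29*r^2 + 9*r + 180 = (r + 3)*(r^3 - 4*r^2 - 17*r + 60) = (r - 5)*(r + 3)*(r^2 + r - 12) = (r - 5)*(r - 3)*(r + 3)*(r + 4)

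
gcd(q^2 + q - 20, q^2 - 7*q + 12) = q - 4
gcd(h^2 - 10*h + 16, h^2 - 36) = 1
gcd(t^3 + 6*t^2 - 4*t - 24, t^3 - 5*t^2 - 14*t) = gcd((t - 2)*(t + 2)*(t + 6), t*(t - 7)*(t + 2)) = t + 2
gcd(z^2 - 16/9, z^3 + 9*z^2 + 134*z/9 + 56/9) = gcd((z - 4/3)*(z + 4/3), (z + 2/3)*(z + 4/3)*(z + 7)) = z + 4/3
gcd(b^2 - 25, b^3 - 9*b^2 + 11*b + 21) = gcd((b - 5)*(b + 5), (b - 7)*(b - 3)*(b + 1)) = 1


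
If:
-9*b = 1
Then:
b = -1/9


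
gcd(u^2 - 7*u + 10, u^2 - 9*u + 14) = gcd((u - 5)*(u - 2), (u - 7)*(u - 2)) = u - 2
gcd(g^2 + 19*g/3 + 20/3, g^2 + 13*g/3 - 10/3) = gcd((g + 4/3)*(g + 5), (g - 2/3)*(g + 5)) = g + 5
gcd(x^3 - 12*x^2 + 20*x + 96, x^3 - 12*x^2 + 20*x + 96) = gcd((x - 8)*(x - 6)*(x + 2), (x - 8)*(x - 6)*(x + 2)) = x^3 - 12*x^2 + 20*x + 96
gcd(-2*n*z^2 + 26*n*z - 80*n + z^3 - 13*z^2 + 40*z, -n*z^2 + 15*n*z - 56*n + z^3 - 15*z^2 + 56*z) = z - 8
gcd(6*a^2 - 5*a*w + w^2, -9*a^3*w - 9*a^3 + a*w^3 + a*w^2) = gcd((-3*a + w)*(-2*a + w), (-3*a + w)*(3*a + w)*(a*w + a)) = -3*a + w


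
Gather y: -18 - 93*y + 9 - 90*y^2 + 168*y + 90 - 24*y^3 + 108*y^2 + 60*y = -24*y^3 + 18*y^2 + 135*y + 81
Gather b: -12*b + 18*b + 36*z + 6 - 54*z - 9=6*b - 18*z - 3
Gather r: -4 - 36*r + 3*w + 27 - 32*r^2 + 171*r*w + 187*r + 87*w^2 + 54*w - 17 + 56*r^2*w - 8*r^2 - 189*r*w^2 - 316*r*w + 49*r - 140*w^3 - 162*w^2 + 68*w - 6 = r^2*(56*w - 40) + r*(-189*w^2 - 145*w + 200) - 140*w^3 - 75*w^2 + 125*w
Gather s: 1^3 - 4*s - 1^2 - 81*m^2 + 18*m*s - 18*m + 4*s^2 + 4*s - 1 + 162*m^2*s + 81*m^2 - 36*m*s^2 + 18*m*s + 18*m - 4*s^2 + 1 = -36*m*s^2 + s*(162*m^2 + 36*m)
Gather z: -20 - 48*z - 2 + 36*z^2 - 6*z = 36*z^2 - 54*z - 22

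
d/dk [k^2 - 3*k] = 2*k - 3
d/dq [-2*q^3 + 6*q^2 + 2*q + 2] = -6*q^2 + 12*q + 2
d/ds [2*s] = 2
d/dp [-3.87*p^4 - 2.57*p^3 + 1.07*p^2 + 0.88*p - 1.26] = -15.48*p^3 - 7.71*p^2 + 2.14*p + 0.88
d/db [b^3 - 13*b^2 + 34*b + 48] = 3*b^2 - 26*b + 34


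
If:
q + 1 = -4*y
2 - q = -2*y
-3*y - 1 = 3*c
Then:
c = 1/6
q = 1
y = -1/2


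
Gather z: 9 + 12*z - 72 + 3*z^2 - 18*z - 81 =3*z^2 - 6*z - 144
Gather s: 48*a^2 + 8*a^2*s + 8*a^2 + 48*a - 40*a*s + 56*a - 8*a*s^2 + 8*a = 56*a^2 - 8*a*s^2 + 112*a + s*(8*a^2 - 40*a)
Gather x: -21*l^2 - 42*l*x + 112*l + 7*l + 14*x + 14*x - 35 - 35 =-21*l^2 + 119*l + x*(28 - 42*l) - 70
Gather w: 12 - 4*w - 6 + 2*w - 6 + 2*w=0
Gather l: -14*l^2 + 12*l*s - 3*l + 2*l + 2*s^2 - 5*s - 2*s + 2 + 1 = -14*l^2 + l*(12*s - 1) + 2*s^2 - 7*s + 3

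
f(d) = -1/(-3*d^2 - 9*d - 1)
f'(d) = -(6*d + 9)/(-3*d^2 - 9*d - 1)^2 = 3*(-2*d - 3)/(3*d^2 + 9*d + 1)^2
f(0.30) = 0.25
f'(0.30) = -0.69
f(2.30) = 0.03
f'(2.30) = -0.02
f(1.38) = 0.05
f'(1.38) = -0.05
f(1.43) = 0.05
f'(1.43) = -0.04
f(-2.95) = 1.79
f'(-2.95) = 27.99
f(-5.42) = 0.02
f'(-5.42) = 0.01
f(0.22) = 0.32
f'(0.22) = -1.06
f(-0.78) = -0.24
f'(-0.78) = -0.25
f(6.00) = 0.01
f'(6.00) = 0.00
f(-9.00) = 0.01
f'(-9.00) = 0.00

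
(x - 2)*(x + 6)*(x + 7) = x^3 + 11*x^2 + 16*x - 84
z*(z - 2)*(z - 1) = z^3 - 3*z^2 + 2*z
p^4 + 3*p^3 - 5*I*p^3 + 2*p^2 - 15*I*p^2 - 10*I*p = p*(p + 1)*(p + 2)*(p - 5*I)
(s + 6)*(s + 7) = s^2 + 13*s + 42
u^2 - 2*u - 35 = (u - 7)*(u + 5)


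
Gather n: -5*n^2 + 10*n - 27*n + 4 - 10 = -5*n^2 - 17*n - 6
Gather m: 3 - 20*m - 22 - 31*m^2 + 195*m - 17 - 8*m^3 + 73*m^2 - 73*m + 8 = -8*m^3 + 42*m^2 + 102*m - 28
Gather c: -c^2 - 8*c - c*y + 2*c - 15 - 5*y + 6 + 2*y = -c^2 + c*(-y - 6) - 3*y - 9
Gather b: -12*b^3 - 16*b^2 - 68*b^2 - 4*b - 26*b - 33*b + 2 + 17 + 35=-12*b^3 - 84*b^2 - 63*b + 54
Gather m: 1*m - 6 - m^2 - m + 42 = 36 - m^2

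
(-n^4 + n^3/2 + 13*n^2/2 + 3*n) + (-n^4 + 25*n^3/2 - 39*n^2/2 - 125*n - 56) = -2*n^4 + 13*n^3 - 13*n^2 - 122*n - 56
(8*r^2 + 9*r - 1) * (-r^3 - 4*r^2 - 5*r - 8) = -8*r^5 - 41*r^4 - 75*r^3 - 105*r^2 - 67*r + 8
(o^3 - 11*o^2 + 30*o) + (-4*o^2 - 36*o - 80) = o^3 - 15*o^2 - 6*o - 80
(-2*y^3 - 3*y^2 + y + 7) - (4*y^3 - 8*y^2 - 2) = -6*y^3 + 5*y^2 + y + 9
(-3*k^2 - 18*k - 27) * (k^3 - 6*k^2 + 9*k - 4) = -3*k^5 + 54*k^3 + 12*k^2 - 171*k + 108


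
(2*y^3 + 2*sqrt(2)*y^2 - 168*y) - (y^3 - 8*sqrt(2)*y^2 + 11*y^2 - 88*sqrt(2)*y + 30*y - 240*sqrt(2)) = y^3 - 11*y^2 + 10*sqrt(2)*y^2 - 198*y + 88*sqrt(2)*y + 240*sqrt(2)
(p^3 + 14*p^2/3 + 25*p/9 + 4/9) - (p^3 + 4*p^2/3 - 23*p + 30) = 10*p^2/3 + 232*p/9 - 266/9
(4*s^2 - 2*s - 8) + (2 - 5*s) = 4*s^2 - 7*s - 6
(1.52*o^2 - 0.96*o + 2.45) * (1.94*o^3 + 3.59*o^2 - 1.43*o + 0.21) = 2.9488*o^5 + 3.5944*o^4 - 0.867*o^3 + 10.4875*o^2 - 3.7051*o + 0.5145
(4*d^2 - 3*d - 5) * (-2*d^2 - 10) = -8*d^4 + 6*d^3 - 30*d^2 + 30*d + 50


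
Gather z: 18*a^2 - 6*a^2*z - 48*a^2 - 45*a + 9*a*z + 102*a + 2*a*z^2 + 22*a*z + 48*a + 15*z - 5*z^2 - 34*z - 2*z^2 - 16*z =-30*a^2 + 105*a + z^2*(2*a - 7) + z*(-6*a^2 + 31*a - 35)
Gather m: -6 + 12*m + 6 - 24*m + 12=12 - 12*m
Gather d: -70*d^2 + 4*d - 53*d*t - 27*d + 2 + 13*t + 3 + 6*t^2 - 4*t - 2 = -70*d^2 + d*(-53*t - 23) + 6*t^2 + 9*t + 3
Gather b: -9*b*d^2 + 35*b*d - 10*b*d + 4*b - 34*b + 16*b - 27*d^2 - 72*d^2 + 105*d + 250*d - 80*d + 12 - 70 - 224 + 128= b*(-9*d^2 + 25*d - 14) - 99*d^2 + 275*d - 154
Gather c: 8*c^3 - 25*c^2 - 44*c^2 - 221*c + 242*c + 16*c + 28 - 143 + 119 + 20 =8*c^3 - 69*c^2 + 37*c + 24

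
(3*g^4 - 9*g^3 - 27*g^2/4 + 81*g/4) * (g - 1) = 3*g^5 - 12*g^4 + 9*g^3/4 + 27*g^2 - 81*g/4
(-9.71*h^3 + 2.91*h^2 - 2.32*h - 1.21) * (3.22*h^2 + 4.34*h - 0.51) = -31.2662*h^5 - 32.7712*h^4 + 10.1111*h^3 - 15.4491*h^2 - 4.0682*h + 0.6171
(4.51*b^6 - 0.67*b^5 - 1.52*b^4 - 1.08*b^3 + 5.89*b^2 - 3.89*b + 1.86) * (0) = 0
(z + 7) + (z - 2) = 2*z + 5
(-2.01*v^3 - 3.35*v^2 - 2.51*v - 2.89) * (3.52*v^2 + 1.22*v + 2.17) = -7.0752*v^5 - 14.2442*v^4 - 17.2839*v^3 - 20.5045*v^2 - 8.9725*v - 6.2713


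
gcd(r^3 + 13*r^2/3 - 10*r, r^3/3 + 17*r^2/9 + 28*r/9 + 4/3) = 1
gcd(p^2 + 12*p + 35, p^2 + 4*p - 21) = p + 7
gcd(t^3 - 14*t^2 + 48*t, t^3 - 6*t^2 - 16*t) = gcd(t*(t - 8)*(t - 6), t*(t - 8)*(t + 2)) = t^2 - 8*t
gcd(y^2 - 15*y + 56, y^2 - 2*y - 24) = 1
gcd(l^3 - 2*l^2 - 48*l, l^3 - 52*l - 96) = l^2 - 2*l - 48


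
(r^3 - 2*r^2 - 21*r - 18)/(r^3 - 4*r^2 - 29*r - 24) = (r - 6)/(r - 8)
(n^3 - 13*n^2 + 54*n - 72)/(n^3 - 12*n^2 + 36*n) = (n^2 - 7*n + 12)/(n*(n - 6))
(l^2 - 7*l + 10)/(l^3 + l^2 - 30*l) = (l - 2)/(l*(l + 6))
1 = 1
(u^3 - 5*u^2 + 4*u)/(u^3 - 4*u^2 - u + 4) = u/(u + 1)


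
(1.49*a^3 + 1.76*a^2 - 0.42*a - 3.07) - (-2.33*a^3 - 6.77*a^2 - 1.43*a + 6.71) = 3.82*a^3 + 8.53*a^2 + 1.01*a - 9.78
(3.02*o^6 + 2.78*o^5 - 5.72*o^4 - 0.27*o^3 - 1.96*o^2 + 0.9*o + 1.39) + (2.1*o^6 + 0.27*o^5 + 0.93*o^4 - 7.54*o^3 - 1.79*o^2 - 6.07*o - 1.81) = 5.12*o^6 + 3.05*o^5 - 4.79*o^4 - 7.81*o^3 - 3.75*o^2 - 5.17*o - 0.42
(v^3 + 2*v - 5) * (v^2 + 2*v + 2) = v^5 + 2*v^4 + 4*v^3 - v^2 - 6*v - 10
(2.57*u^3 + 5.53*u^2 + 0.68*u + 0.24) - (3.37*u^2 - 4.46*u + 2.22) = 2.57*u^3 + 2.16*u^2 + 5.14*u - 1.98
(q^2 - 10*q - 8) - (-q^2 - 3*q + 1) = 2*q^2 - 7*q - 9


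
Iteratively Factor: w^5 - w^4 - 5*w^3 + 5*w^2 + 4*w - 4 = (w + 2)*(w^4 - 3*w^3 + w^2 + 3*w - 2) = (w - 1)*(w + 2)*(w^3 - 2*w^2 - w + 2) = (w - 1)^2*(w + 2)*(w^2 - w - 2) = (w - 1)^2*(w + 1)*(w + 2)*(w - 2)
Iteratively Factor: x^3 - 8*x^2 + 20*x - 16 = (x - 2)*(x^2 - 6*x + 8) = (x - 4)*(x - 2)*(x - 2)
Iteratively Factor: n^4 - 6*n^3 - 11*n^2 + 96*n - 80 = (n + 4)*(n^3 - 10*n^2 + 29*n - 20) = (n - 5)*(n + 4)*(n^2 - 5*n + 4) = (n - 5)*(n - 1)*(n + 4)*(n - 4)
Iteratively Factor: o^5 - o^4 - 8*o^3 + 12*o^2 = (o - 2)*(o^4 + o^3 - 6*o^2) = o*(o - 2)*(o^3 + o^2 - 6*o) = o*(o - 2)*(o + 3)*(o^2 - 2*o) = o*(o - 2)^2*(o + 3)*(o)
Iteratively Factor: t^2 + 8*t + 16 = (t + 4)*(t + 4)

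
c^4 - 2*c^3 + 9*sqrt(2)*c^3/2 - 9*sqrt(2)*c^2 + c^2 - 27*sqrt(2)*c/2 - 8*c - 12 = (c - 3)*(c + 1)*(c + sqrt(2)/2)*(c + 4*sqrt(2))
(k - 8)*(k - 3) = k^2 - 11*k + 24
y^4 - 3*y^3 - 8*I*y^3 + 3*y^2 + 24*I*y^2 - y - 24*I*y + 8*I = (y - 1)*(y - 8*I)*(-I*y + I)*(I*y - I)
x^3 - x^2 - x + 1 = (x - 1)^2*(x + 1)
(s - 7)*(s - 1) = s^2 - 8*s + 7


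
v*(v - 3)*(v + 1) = v^3 - 2*v^2 - 3*v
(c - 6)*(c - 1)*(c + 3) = c^3 - 4*c^2 - 15*c + 18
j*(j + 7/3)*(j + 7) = j^3 + 28*j^2/3 + 49*j/3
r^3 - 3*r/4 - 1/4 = (r - 1)*(r + 1/2)^2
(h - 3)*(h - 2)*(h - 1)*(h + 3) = h^4 - 3*h^3 - 7*h^2 + 27*h - 18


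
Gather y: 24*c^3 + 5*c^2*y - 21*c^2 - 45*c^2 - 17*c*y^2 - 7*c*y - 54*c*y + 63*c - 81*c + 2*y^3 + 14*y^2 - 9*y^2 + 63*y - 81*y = 24*c^3 - 66*c^2 - 18*c + 2*y^3 + y^2*(5 - 17*c) + y*(5*c^2 - 61*c - 18)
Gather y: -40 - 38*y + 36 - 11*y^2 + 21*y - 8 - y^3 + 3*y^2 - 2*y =-y^3 - 8*y^2 - 19*y - 12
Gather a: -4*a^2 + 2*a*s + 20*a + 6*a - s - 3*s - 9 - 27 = -4*a^2 + a*(2*s + 26) - 4*s - 36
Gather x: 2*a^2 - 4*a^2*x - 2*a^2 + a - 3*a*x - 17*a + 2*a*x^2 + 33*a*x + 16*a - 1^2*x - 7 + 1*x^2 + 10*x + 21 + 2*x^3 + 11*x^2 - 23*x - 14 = 2*x^3 + x^2*(2*a + 12) + x*(-4*a^2 + 30*a - 14)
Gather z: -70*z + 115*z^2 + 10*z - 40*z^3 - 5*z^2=-40*z^3 + 110*z^2 - 60*z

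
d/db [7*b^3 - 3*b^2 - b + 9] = 21*b^2 - 6*b - 1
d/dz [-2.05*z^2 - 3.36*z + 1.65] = -4.1*z - 3.36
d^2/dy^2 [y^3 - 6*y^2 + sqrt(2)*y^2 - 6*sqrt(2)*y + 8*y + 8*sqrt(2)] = 6*y - 12 + 2*sqrt(2)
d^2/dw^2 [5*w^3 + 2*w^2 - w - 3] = 30*w + 4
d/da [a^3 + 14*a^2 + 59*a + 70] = 3*a^2 + 28*a + 59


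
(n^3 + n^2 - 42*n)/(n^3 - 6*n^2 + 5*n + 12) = n*(n^2 + n - 42)/(n^3 - 6*n^2 + 5*n + 12)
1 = 1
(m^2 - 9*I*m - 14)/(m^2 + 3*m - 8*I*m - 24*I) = (m^2 - 9*I*m - 14)/(m^2 + m*(3 - 8*I) - 24*I)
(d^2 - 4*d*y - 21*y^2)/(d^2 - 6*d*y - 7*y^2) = (d + 3*y)/(d + y)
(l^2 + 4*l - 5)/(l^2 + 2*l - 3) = (l + 5)/(l + 3)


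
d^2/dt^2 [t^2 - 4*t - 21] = 2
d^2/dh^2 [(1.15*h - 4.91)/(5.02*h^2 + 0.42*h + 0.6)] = ((48.3304 - 34.638*h)*(5.02*h^2 + 0.42*h + 0.6) + (1.15*h - 4.91)*(10.04*h + 0.42)*(20.08*h + 0.84))/(5.02*h^2 + 0.42*h + 0.6)^3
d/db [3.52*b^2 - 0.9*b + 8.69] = 7.04*b - 0.9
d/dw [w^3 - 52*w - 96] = 3*w^2 - 52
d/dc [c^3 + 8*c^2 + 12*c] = 3*c^2 + 16*c + 12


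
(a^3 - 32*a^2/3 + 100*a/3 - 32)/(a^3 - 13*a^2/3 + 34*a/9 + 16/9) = 3*(a - 6)/(3*a + 1)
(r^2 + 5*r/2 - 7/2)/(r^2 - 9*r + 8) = (r + 7/2)/(r - 8)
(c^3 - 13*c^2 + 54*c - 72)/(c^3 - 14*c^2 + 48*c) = (c^2 - 7*c + 12)/(c*(c - 8))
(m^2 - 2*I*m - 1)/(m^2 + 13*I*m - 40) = (m^2 - 2*I*m - 1)/(m^2 + 13*I*m - 40)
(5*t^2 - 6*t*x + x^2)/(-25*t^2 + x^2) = (-t + x)/(5*t + x)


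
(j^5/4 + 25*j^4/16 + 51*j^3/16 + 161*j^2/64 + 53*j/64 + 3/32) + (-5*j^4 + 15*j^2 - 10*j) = j^5/4 - 55*j^4/16 + 51*j^3/16 + 1121*j^2/64 - 587*j/64 + 3/32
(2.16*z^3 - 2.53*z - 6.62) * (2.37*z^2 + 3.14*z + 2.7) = 5.1192*z^5 + 6.7824*z^4 - 0.164099999999999*z^3 - 23.6336*z^2 - 27.6178*z - 17.874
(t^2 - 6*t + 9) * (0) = 0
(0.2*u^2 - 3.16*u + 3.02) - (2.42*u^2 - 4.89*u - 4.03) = -2.22*u^2 + 1.73*u + 7.05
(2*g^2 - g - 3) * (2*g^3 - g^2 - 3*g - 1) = 4*g^5 - 4*g^4 - 11*g^3 + 4*g^2 + 10*g + 3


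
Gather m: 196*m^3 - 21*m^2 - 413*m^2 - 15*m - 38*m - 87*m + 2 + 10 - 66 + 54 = 196*m^3 - 434*m^2 - 140*m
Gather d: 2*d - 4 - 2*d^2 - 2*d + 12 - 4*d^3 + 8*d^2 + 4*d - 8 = -4*d^3 + 6*d^2 + 4*d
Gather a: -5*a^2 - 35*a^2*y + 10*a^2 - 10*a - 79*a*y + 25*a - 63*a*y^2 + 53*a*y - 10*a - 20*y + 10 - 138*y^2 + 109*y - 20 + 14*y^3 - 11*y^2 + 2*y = a^2*(5 - 35*y) + a*(-63*y^2 - 26*y + 5) + 14*y^3 - 149*y^2 + 91*y - 10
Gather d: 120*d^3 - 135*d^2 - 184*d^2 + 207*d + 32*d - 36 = 120*d^3 - 319*d^2 + 239*d - 36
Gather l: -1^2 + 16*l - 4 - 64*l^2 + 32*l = -64*l^2 + 48*l - 5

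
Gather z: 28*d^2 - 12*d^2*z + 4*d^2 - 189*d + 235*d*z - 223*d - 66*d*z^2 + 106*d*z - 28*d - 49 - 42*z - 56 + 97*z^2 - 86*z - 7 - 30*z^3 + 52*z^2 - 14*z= 32*d^2 - 440*d - 30*z^3 + z^2*(149 - 66*d) + z*(-12*d^2 + 341*d - 142) - 112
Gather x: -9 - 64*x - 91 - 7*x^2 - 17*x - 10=-7*x^2 - 81*x - 110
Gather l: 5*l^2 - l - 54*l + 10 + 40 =5*l^2 - 55*l + 50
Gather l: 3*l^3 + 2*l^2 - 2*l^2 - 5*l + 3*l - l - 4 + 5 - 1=3*l^3 - 3*l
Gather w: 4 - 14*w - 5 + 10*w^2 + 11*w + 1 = 10*w^2 - 3*w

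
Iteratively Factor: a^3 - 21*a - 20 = (a + 4)*(a^2 - 4*a - 5) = (a - 5)*(a + 4)*(a + 1)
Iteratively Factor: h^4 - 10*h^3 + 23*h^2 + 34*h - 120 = (h + 2)*(h^3 - 12*h^2 + 47*h - 60) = (h - 4)*(h + 2)*(h^2 - 8*h + 15) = (h - 5)*(h - 4)*(h + 2)*(h - 3)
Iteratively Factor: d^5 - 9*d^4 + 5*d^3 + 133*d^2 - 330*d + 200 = (d - 5)*(d^4 - 4*d^3 - 15*d^2 + 58*d - 40) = (d - 5)*(d + 4)*(d^3 - 8*d^2 + 17*d - 10) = (d - 5)*(d - 2)*(d + 4)*(d^2 - 6*d + 5) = (d - 5)*(d - 2)*(d - 1)*(d + 4)*(d - 5)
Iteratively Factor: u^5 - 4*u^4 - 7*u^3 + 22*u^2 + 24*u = (u + 1)*(u^4 - 5*u^3 - 2*u^2 + 24*u) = (u - 3)*(u + 1)*(u^3 - 2*u^2 - 8*u) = u*(u - 3)*(u + 1)*(u^2 - 2*u - 8) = u*(u - 3)*(u + 1)*(u + 2)*(u - 4)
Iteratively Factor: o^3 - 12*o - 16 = (o + 2)*(o^2 - 2*o - 8) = (o + 2)^2*(o - 4)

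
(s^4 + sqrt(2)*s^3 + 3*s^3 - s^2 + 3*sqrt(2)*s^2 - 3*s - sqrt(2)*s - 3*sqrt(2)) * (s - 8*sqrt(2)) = s^5 - 7*sqrt(2)*s^4 + 3*s^4 - 21*sqrt(2)*s^3 - 17*s^3 - 51*s^2 + 7*sqrt(2)*s^2 + 16*s + 21*sqrt(2)*s + 48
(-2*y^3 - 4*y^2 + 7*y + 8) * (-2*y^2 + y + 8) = 4*y^5 + 6*y^4 - 34*y^3 - 41*y^2 + 64*y + 64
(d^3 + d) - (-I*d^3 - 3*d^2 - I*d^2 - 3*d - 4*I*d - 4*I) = d^3 + I*d^3 + 3*d^2 + I*d^2 + 4*d + 4*I*d + 4*I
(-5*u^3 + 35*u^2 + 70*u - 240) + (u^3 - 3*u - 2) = -4*u^3 + 35*u^2 + 67*u - 242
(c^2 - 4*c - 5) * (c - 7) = c^3 - 11*c^2 + 23*c + 35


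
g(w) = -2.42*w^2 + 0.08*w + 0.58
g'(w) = 0.08 - 4.84*w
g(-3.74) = -33.57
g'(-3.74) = 18.18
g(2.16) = -10.54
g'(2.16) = -10.37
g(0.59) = -0.22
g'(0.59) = -2.78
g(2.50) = -14.34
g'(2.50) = -12.02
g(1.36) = -3.79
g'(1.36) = -6.50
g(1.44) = -4.32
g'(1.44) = -6.89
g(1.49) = -4.67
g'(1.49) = -7.13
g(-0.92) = -1.54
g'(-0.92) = 4.53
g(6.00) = -86.06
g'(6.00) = -28.96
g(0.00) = 0.58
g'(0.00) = 0.08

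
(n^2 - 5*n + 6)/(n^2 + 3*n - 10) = (n - 3)/(n + 5)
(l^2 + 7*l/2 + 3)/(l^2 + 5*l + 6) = (l + 3/2)/(l + 3)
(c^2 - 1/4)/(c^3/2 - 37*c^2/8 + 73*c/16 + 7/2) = 4*(2*c - 1)/(4*c^2 - 39*c + 56)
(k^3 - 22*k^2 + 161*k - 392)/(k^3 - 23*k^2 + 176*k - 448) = (k - 7)/(k - 8)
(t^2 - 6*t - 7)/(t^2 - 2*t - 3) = (t - 7)/(t - 3)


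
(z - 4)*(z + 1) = z^2 - 3*z - 4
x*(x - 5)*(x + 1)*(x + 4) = x^4 - 21*x^2 - 20*x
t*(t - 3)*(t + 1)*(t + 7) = t^4 + 5*t^3 - 17*t^2 - 21*t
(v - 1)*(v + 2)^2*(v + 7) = v^4 + 10*v^3 + 21*v^2 - 4*v - 28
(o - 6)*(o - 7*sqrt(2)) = o^2 - 7*sqrt(2)*o - 6*o + 42*sqrt(2)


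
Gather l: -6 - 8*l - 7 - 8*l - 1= -16*l - 14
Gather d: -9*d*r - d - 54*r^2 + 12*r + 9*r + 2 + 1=d*(-9*r - 1) - 54*r^2 + 21*r + 3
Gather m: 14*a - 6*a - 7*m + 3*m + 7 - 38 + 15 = 8*a - 4*m - 16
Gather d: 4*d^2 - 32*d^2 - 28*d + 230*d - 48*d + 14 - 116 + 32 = -28*d^2 + 154*d - 70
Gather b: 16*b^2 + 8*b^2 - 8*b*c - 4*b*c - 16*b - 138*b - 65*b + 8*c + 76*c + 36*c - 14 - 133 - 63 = 24*b^2 + b*(-12*c - 219) + 120*c - 210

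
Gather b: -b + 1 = 1 - b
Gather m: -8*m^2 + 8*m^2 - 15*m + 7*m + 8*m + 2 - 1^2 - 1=0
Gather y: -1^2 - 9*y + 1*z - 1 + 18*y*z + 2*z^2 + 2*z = y*(18*z - 9) + 2*z^2 + 3*z - 2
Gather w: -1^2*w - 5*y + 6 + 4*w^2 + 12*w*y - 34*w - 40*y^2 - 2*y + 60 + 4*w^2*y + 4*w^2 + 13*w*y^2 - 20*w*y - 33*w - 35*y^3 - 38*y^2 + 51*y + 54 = w^2*(4*y + 8) + w*(13*y^2 - 8*y - 68) - 35*y^3 - 78*y^2 + 44*y + 120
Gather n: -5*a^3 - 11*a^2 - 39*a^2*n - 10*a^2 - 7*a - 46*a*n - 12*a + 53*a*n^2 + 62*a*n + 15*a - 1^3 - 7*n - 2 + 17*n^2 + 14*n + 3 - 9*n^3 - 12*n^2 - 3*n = -5*a^3 - 21*a^2 - 4*a - 9*n^3 + n^2*(53*a + 5) + n*(-39*a^2 + 16*a + 4)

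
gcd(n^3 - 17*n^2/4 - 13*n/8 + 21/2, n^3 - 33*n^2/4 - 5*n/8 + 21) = n^2 - n/4 - 21/8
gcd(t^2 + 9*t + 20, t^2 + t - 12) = t + 4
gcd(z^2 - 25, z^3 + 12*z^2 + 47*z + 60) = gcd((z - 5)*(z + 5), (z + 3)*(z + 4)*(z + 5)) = z + 5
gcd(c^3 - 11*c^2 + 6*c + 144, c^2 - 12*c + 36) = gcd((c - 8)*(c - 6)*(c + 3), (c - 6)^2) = c - 6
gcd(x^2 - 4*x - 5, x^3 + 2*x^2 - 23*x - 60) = x - 5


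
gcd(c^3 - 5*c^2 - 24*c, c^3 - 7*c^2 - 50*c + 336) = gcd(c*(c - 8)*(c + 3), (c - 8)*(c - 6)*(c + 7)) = c - 8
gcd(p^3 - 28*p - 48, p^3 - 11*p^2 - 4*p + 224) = p + 4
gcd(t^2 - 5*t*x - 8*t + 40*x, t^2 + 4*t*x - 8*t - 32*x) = t - 8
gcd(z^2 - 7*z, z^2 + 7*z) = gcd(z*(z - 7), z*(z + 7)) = z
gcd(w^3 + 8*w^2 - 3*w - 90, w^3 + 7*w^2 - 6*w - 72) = w^2 + 3*w - 18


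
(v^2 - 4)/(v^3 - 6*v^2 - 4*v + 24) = 1/(v - 6)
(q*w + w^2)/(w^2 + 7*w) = (q + w)/(w + 7)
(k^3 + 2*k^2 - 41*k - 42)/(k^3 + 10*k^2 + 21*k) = (k^2 - 5*k - 6)/(k*(k + 3))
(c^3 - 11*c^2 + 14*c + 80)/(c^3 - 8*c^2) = 1 - 3/c - 10/c^2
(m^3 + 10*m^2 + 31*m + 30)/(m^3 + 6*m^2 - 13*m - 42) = (m^2 + 8*m + 15)/(m^2 + 4*m - 21)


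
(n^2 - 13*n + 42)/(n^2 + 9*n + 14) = (n^2 - 13*n + 42)/(n^2 + 9*n + 14)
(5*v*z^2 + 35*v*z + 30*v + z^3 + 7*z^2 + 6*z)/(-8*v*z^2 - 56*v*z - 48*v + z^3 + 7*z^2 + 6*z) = (5*v + z)/(-8*v + z)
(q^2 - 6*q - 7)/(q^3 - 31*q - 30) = (q - 7)/(q^2 - q - 30)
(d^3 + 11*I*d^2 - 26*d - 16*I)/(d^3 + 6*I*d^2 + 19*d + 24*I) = (d + 2*I)/(d - 3*I)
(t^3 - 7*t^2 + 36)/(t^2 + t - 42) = (t^2 - t - 6)/(t + 7)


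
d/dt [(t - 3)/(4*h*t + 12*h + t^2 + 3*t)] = (4*h*t + 12*h + t^2 + 3*t - (t - 3)*(4*h + 2*t + 3))/(4*h*t + 12*h + t^2 + 3*t)^2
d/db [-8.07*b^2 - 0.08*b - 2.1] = -16.14*b - 0.08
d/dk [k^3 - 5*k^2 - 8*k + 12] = 3*k^2 - 10*k - 8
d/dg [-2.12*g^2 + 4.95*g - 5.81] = 4.95 - 4.24*g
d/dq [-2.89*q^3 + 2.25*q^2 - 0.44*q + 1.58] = -8.67*q^2 + 4.5*q - 0.44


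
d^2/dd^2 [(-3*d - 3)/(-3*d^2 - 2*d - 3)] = 6*(4*(d + 1)*(3*d + 1)^2 - (9*d + 5)*(3*d^2 + 2*d + 3))/(3*d^2 + 2*d + 3)^3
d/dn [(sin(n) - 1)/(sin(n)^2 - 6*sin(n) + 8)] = (2*sin(n) + cos(n)^2 + 1)*cos(n)/(sin(n)^2 - 6*sin(n) + 8)^2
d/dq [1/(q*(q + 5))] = (-2*q - 5)/(q^2*(q^2 + 10*q + 25))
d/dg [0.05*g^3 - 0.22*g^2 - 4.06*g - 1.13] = 0.15*g^2 - 0.44*g - 4.06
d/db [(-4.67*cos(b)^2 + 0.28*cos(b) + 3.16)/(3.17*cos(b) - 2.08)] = (14.8039*cos(b)^2 - 19.4272*cos(b) + 10.5996)*sin(b)/(10.0489*cos(b)^2 - 13.1872*cos(b) + 4.3264)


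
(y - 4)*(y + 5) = y^2 + y - 20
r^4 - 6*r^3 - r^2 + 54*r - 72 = (r - 4)*(r - 3)*(r - 2)*(r + 3)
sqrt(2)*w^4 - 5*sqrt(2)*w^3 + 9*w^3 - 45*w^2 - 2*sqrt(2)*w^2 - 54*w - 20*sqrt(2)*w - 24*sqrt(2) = (w - 6)*(w + 1)*(w + 4*sqrt(2))*(sqrt(2)*w + 1)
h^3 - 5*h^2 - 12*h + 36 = (h - 6)*(h - 2)*(h + 3)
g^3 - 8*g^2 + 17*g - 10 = (g - 5)*(g - 2)*(g - 1)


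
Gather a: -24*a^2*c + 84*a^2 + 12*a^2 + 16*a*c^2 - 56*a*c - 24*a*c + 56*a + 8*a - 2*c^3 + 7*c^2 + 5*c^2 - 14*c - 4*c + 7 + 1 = a^2*(96 - 24*c) + a*(16*c^2 - 80*c + 64) - 2*c^3 + 12*c^2 - 18*c + 8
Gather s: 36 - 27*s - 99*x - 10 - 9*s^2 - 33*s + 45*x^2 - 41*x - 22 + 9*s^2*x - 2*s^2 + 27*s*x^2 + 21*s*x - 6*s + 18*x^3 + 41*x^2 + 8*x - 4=s^2*(9*x - 11) + s*(27*x^2 + 21*x - 66) + 18*x^3 + 86*x^2 - 132*x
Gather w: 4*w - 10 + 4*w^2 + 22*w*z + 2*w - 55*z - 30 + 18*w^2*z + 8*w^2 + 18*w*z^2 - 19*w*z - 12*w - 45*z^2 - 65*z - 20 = w^2*(18*z + 12) + w*(18*z^2 + 3*z - 6) - 45*z^2 - 120*z - 60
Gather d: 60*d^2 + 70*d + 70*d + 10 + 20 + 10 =60*d^2 + 140*d + 40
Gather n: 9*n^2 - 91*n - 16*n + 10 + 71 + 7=9*n^2 - 107*n + 88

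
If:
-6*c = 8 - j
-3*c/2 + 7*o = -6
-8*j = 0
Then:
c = -4/3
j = 0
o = -8/7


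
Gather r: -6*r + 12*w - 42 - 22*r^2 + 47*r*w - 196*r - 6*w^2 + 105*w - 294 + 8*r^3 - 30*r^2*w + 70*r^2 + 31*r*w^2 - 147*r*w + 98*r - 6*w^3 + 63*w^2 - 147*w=8*r^3 + r^2*(48 - 30*w) + r*(31*w^2 - 100*w - 104) - 6*w^3 + 57*w^2 - 30*w - 336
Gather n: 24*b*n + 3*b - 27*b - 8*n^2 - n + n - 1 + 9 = 24*b*n - 24*b - 8*n^2 + 8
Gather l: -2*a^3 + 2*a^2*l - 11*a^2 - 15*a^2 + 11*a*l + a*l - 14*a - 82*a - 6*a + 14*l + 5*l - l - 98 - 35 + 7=-2*a^3 - 26*a^2 - 102*a + l*(2*a^2 + 12*a + 18) - 126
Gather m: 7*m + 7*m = 14*m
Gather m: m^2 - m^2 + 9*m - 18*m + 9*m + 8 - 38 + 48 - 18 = 0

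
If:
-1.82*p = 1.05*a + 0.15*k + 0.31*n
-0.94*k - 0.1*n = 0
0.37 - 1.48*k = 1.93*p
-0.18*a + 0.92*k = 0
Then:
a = -1.48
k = -0.29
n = 2.72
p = 0.41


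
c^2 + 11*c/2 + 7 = (c + 2)*(c + 7/2)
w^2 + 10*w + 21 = (w + 3)*(w + 7)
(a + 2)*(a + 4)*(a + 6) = a^3 + 12*a^2 + 44*a + 48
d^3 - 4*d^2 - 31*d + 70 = (d - 7)*(d - 2)*(d + 5)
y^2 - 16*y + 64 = (y - 8)^2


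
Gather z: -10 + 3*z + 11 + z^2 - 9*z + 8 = z^2 - 6*z + 9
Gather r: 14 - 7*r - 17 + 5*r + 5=2 - 2*r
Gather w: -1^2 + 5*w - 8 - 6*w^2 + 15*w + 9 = -6*w^2 + 20*w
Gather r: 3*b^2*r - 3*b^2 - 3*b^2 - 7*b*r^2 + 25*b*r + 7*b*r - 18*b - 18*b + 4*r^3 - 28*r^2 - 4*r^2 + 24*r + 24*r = -6*b^2 - 36*b + 4*r^3 + r^2*(-7*b - 32) + r*(3*b^2 + 32*b + 48)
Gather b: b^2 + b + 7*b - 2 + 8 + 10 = b^2 + 8*b + 16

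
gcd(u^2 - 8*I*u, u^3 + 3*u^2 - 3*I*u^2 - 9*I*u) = u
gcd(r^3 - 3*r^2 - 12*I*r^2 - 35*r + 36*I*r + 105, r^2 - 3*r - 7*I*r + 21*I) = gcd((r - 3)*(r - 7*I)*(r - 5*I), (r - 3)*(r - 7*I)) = r^2 + r*(-3 - 7*I) + 21*I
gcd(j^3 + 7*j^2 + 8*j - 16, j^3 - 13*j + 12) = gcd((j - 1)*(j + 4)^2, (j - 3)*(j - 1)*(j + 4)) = j^2 + 3*j - 4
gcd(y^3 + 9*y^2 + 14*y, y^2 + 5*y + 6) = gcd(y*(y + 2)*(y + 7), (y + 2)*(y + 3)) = y + 2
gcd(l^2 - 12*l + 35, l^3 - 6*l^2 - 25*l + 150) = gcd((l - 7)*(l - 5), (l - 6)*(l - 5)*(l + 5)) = l - 5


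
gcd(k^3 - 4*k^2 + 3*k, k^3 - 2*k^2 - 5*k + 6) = k^2 - 4*k + 3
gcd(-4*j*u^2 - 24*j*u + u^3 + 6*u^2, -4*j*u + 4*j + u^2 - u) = -4*j + u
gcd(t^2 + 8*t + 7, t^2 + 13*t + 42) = t + 7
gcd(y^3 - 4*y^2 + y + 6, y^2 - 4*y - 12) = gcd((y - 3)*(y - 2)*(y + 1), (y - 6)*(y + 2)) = 1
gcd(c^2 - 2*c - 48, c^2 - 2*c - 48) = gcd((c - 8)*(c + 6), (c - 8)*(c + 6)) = c^2 - 2*c - 48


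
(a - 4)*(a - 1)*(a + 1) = a^3 - 4*a^2 - a + 4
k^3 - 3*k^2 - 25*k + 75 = (k - 5)*(k - 3)*(k + 5)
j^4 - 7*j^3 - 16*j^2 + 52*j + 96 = (j - 8)*(j - 3)*(j + 2)^2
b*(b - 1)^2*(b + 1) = b^4 - b^3 - b^2 + b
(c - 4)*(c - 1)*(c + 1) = c^3 - 4*c^2 - c + 4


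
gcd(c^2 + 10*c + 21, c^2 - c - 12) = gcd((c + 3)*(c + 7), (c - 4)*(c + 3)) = c + 3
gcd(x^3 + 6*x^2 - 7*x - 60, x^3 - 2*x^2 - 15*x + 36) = x^2 + x - 12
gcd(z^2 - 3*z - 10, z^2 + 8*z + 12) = z + 2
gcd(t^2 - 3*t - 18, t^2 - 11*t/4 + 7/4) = 1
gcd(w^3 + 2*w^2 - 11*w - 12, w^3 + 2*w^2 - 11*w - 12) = w^3 + 2*w^2 - 11*w - 12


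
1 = 1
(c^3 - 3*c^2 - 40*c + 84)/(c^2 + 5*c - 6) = (c^2 - 9*c + 14)/(c - 1)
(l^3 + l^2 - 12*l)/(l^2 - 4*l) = (l^2 + l - 12)/(l - 4)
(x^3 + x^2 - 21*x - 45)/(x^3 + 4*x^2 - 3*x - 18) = (x - 5)/(x - 2)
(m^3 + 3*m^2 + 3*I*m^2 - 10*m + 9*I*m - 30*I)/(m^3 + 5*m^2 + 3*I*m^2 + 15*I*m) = (m - 2)/m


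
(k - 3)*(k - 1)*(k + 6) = k^3 + 2*k^2 - 21*k + 18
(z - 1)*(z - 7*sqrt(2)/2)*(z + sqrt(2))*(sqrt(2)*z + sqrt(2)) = sqrt(2)*z^4 - 5*z^3 - 8*sqrt(2)*z^2 + 5*z + 7*sqrt(2)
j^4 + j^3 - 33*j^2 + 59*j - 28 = (j - 4)*(j - 1)^2*(j + 7)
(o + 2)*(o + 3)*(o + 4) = o^3 + 9*o^2 + 26*o + 24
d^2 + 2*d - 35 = (d - 5)*(d + 7)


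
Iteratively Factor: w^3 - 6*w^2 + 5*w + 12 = (w - 4)*(w^2 - 2*w - 3) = (w - 4)*(w - 3)*(w + 1)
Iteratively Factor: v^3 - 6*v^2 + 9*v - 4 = (v - 1)*(v^2 - 5*v + 4) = (v - 4)*(v - 1)*(v - 1)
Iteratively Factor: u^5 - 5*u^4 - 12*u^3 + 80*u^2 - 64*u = (u - 1)*(u^4 - 4*u^3 - 16*u^2 + 64*u) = (u - 1)*(u + 4)*(u^3 - 8*u^2 + 16*u) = (u - 4)*(u - 1)*(u + 4)*(u^2 - 4*u) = u*(u - 4)*(u - 1)*(u + 4)*(u - 4)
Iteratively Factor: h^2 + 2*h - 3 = (h - 1)*(h + 3)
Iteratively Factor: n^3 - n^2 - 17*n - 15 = (n - 5)*(n^2 + 4*n + 3) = (n - 5)*(n + 3)*(n + 1)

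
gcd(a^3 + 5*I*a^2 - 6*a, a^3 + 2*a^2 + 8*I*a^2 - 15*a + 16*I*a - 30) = a + 3*I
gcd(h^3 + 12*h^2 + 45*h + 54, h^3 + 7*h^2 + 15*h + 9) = h^2 + 6*h + 9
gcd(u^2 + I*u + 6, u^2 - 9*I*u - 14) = u - 2*I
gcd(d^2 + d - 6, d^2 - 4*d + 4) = d - 2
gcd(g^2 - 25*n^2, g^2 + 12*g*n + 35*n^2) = g + 5*n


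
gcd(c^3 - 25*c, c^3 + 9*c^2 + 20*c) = c^2 + 5*c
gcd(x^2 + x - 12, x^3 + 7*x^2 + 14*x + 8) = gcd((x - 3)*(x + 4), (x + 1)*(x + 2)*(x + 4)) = x + 4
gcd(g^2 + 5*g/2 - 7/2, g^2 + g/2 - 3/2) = g - 1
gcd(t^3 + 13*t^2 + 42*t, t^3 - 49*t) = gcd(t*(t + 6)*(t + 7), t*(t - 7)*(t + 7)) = t^2 + 7*t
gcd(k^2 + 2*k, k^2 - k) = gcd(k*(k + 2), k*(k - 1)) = k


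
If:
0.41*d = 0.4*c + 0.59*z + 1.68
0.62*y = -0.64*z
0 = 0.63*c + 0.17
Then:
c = -0.27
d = 1.4390243902439*z + 3.83430120015486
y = -1.03225806451613*z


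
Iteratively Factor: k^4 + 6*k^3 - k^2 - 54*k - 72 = (k + 2)*(k^3 + 4*k^2 - 9*k - 36) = (k + 2)*(k + 3)*(k^2 + k - 12) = (k - 3)*(k + 2)*(k + 3)*(k + 4)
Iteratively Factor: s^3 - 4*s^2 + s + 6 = (s - 2)*(s^2 - 2*s - 3) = (s - 2)*(s + 1)*(s - 3)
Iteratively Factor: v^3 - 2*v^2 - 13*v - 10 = (v - 5)*(v^2 + 3*v + 2) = (v - 5)*(v + 2)*(v + 1)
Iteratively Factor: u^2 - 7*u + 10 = (u - 2)*(u - 5)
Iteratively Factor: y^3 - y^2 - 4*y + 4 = (y + 2)*(y^2 - 3*y + 2) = (y - 1)*(y + 2)*(y - 2)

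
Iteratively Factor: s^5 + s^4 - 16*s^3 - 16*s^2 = (s)*(s^4 + s^3 - 16*s^2 - 16*s) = s*(s + 4)*(s^3 - 3*s^2 - 4*s) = s*(s + 1)*(s + 4)*(s^2 - 4*s) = s^2*(s + 1)*(s + 4)*(s - 4)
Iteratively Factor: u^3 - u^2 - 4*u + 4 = (u - 2)*(u^2 + u - 2) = (u - 2)*(u - 1)*(u + 2)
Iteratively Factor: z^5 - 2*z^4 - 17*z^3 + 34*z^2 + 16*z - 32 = (z - 2)*(z^4 - 17*z^2 + 16) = (z - 4)*(z - 2)*(z^3 + 4*z^2 - z - 4) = (z - 4)*(z - 2)*(z + 4)*(z^2 - 1) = (z - 4)*(z - 2)*(z - 1)*(z + 4)*(z + 1)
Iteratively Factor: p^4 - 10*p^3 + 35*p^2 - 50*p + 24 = (p - 2)*(p^3 - 8*p^2 + 19*p - 12) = (p - 3)*(p - 2)*(p^2 - 5*p + 4) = (p - 3)*(p - 2)*(p - 1)*(p - 4)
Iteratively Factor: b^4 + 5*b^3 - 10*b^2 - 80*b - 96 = (b - 4)*(b^3 + 9*b^2 + 26*b + 24) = (b - 4)*(b + 2)*(b^2 + 7*b + 12) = (b - 4)*(b + 2)*(b + 3)*(b + 4)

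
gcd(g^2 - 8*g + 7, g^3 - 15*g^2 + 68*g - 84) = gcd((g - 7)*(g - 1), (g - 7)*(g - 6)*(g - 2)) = g - 7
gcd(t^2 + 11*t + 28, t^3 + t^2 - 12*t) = t + 4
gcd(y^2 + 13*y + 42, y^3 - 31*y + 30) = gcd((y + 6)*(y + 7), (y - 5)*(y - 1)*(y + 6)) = y + 6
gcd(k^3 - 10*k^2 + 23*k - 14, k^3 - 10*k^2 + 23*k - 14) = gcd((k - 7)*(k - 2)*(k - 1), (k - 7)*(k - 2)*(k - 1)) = k^3 - 10*k^2 + 23*k - 14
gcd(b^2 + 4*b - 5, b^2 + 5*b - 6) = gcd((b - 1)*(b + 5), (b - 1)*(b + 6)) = b - 1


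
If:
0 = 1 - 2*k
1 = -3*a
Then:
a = -1/3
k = 1/2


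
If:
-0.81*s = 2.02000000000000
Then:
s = -2.49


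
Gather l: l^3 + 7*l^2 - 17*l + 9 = l^3 + 7*l^2 - 17*l + 9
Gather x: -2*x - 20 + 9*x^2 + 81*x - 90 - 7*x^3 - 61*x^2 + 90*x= -7*x^3 - 52*x^2 + 169*x - 110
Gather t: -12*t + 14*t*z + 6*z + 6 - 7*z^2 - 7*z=t*(14*z - 12) - 7*z^2 - z + 6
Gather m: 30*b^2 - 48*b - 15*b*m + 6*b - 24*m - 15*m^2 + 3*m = 30*b^2 - 42*b - 15*m^2 + m*(-15*b - 21)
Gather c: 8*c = 8*c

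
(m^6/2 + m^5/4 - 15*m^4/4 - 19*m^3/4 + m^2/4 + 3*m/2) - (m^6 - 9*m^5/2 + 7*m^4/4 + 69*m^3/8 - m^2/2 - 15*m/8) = -m^6/2 + 19*m^5/4 - 11*m^4/2 - 107*m^3/8 + 3*m^2/4 + 27*m/8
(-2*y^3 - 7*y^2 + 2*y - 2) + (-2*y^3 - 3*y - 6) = -4*y^3 - 7*y^2 - y - 8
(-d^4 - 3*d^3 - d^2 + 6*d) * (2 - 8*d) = 8*d^5 + 22*d^4 + 2*d^3 - 50*d^2 + 12*d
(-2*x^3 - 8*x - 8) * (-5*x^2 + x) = 10*x^5 - 2*x^4 + 40*x^3 + 32*x^2 - 8*x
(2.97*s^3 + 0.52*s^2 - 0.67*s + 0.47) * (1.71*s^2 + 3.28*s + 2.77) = 5.0787*s^5 + 10.6308*s^4 + 8.7868*s^3 + 0.0465*s^2 - 0.3143*s + 1.3019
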